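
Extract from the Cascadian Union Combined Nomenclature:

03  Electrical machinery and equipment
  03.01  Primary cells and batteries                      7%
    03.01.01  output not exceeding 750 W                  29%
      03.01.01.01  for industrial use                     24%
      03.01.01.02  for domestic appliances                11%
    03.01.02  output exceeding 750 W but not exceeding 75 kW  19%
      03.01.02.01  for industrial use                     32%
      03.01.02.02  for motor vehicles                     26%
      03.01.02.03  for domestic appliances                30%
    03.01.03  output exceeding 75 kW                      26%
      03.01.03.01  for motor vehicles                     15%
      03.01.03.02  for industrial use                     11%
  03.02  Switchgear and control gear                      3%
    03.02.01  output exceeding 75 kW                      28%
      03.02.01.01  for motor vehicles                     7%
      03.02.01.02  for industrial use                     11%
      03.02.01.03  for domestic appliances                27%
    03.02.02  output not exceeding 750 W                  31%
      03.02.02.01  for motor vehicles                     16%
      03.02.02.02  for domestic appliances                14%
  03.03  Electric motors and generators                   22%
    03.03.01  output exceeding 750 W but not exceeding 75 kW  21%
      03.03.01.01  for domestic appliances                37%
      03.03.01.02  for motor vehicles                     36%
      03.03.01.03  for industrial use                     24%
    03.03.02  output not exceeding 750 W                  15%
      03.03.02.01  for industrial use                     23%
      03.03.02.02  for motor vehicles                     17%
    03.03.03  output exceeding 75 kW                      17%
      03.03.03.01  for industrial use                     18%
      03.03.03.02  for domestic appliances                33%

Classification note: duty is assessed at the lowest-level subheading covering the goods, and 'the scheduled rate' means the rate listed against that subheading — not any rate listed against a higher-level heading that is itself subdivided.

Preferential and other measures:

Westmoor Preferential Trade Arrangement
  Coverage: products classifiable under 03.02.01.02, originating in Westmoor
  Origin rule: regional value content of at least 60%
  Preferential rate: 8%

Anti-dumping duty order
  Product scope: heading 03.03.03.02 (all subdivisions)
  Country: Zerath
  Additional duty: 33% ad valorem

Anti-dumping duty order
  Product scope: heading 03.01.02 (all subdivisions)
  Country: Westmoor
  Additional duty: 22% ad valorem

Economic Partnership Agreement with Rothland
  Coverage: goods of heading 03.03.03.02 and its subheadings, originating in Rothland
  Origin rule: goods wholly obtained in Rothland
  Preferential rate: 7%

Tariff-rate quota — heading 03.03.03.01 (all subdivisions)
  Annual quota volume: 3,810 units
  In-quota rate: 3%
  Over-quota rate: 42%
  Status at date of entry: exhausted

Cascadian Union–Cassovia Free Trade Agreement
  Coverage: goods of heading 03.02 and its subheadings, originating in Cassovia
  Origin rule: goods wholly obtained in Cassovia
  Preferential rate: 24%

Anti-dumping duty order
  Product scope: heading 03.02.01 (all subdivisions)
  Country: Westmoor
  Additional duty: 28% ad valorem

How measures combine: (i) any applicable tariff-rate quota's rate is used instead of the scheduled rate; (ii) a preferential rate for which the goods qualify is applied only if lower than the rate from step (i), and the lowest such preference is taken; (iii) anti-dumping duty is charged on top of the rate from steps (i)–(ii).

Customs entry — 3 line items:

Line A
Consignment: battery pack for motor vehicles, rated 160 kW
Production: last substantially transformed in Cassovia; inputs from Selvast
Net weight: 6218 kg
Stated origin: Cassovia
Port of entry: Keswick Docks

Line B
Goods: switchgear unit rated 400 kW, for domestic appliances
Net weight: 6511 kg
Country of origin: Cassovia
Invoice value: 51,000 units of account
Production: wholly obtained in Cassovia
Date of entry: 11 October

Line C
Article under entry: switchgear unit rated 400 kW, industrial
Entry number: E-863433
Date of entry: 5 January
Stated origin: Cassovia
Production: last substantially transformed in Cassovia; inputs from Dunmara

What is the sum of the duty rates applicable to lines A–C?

Line A: battery pack → 03.01; rated 160 kW → 03.01.03; for motor vehicles → 03.01.03.01. Scheduled 15%. Cassovia agreement on 03.02: 03.01.03.01 not covered. → 15%.
Line B: switchgear unit → 03.02; rated 400 kW → 03.02.01; for domestic appliances → 03.02.01.03. Scheduled 27%. Cassovia agreement on 03.02: wholly obtained → 24% available; preferential 24%. → 24%.
Line C: switchgear unit → 03.02; rated 400 kW → 03.02.01; industrial → 03.02.01.02. Scheduled 11%. Cassovia agreement on 03.02: not wholly obtained. → 11%.
Sum: 15% + 24% + 11% = 50%.

50%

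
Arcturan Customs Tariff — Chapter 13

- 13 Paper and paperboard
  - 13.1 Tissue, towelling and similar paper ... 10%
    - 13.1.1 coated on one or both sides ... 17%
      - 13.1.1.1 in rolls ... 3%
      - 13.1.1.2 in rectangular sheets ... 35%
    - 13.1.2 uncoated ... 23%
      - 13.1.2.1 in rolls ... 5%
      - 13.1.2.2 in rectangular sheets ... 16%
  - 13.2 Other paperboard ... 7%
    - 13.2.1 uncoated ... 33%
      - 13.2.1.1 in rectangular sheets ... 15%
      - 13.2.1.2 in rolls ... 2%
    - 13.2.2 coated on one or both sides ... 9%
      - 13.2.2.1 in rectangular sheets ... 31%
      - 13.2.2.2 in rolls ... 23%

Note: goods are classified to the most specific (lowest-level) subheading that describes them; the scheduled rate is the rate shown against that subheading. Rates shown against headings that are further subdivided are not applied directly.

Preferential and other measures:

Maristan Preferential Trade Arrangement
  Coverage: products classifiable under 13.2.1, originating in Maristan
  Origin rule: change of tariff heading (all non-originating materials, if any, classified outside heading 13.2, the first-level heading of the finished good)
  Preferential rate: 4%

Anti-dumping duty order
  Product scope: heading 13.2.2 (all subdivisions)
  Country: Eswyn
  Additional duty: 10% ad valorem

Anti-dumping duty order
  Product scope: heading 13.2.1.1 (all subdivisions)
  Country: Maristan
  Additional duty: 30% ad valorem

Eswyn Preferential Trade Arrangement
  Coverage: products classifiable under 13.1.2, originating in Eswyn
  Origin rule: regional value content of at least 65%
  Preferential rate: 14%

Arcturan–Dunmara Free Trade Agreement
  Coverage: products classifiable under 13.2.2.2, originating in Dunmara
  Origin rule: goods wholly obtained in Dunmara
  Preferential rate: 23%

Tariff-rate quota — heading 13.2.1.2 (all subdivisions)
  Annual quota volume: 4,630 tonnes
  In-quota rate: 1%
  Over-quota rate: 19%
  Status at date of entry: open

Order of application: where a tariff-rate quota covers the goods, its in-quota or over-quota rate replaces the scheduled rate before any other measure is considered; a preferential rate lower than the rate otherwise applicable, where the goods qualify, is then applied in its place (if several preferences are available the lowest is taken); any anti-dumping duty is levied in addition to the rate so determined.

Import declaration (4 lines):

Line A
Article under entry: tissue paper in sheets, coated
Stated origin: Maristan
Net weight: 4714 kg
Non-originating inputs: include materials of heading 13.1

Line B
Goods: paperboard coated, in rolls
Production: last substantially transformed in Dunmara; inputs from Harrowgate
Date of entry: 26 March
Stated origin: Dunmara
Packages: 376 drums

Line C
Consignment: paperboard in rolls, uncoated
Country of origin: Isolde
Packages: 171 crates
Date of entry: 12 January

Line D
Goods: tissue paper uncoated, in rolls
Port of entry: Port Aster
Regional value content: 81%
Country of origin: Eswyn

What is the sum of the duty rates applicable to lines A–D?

Line A: tissue paper → 13.1; coated → 13.1.1; in sheets → 13.1.1.2. Scheduled 35%. Maristan agreement on 13.2.1: 13.1.1.2 not covered. → 35%.
Line B: paperboard → 13.2; coated → 13.2.2; in rolls → 13.2.2.2. Scheduled 23%. Dunmara agreement on 13.2.2.2: not wholly obtained. → 23%.
Line C: paperboard → 13.2; uncoated → 13.2.1; in rolls → 13.2.1.2. Scheduled 2%. quota on 13.2.1.2 open → in-quota 1%. → 1%.
Line D: tissue paper → 13.1; uncoated → 13.1.2; in rolls → 13.1.2.1. Scheduled 5%. Eswyn agreement on 13.1.2: RVC ≥ 65% → 14% available; preference 14% not lower than 5% → no reduction. → 5%.
Sum: 35% + 23% + 1% + 5% = 64%.

64%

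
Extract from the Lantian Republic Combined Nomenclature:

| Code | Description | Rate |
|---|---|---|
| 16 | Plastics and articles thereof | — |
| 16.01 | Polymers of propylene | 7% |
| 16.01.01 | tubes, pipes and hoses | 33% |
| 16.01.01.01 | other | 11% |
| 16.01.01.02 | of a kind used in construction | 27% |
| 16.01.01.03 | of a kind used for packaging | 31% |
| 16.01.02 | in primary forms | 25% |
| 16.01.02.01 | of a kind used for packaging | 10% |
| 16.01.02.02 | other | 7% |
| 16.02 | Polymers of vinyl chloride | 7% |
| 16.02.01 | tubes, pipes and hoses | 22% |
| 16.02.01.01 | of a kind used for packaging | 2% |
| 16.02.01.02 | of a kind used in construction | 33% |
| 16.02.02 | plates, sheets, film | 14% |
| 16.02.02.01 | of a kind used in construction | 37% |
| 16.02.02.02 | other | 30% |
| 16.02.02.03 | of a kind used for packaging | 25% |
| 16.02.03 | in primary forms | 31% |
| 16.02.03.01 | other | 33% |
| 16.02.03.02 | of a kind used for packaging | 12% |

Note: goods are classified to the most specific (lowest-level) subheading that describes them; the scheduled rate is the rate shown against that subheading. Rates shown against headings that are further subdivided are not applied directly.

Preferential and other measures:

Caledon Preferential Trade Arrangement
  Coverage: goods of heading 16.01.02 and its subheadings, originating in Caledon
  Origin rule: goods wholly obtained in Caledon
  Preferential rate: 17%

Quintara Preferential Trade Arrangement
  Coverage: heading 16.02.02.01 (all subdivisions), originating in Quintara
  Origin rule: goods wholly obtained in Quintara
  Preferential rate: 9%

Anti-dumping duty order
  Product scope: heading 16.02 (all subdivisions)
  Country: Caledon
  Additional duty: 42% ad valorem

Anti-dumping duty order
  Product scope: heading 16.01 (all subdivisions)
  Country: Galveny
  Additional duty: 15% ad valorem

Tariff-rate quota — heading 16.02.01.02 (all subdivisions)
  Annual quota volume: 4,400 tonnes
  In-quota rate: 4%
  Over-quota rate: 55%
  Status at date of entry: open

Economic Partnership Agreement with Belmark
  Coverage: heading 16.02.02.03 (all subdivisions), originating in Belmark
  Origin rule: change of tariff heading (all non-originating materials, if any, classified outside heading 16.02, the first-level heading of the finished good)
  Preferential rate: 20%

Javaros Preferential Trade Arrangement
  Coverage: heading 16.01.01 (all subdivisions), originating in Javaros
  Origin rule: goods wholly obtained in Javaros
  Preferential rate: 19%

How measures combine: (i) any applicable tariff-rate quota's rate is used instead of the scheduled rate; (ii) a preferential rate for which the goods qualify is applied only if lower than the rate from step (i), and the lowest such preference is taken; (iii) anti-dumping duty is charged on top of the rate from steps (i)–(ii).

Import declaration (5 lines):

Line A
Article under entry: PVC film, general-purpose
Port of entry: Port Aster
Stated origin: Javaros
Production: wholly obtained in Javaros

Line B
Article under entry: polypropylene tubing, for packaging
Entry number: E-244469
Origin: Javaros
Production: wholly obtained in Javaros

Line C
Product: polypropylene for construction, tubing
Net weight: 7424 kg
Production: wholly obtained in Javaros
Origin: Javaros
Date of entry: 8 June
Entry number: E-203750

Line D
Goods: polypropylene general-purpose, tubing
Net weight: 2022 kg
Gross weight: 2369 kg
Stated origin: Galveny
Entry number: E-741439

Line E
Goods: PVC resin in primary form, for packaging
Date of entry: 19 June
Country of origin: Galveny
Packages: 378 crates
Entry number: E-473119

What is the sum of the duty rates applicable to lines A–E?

106%

Line A: PVC → 16.02; film → 16.02.02; general-purpose → 16.02.02.02. Scheduled 30%. Javaros agreement on 16.01.01: 16.02.02.02 not covered. → 30%.
Line B: polypropylene → 16.01; tubing → 16.01.01; for packaging → 16.01.01.03. Scheduled 31%. Javaros agreement on 16.01.01: wholly obtained → 19% available; preferential 19%. → 19%.
Line C: polypropylene → 16.01; tubing → 16.01.01; for construction → 16.01.01.02. Scheduled 27%. Javaros agreement on 16.01.01: wholly obtained → 19% available; preferential 19%. → 19%.
Line D: polypropylene → 16.01; tubing → 16.01.01; general-purpose → 16.01.01.01. Scheduled 11%. anti-dumping (Galveny, 16.01): +15%; total 11% + 15% = 26%. → 26%.
Line E: PVC → 16.02; resin in primary form → 16.02.03; for packaging → 16.02.03.02. Scheduled 12%. No special measure applies. → 12%.
Sum: 30% + 19% + 19% + 26% + 12% = 106%.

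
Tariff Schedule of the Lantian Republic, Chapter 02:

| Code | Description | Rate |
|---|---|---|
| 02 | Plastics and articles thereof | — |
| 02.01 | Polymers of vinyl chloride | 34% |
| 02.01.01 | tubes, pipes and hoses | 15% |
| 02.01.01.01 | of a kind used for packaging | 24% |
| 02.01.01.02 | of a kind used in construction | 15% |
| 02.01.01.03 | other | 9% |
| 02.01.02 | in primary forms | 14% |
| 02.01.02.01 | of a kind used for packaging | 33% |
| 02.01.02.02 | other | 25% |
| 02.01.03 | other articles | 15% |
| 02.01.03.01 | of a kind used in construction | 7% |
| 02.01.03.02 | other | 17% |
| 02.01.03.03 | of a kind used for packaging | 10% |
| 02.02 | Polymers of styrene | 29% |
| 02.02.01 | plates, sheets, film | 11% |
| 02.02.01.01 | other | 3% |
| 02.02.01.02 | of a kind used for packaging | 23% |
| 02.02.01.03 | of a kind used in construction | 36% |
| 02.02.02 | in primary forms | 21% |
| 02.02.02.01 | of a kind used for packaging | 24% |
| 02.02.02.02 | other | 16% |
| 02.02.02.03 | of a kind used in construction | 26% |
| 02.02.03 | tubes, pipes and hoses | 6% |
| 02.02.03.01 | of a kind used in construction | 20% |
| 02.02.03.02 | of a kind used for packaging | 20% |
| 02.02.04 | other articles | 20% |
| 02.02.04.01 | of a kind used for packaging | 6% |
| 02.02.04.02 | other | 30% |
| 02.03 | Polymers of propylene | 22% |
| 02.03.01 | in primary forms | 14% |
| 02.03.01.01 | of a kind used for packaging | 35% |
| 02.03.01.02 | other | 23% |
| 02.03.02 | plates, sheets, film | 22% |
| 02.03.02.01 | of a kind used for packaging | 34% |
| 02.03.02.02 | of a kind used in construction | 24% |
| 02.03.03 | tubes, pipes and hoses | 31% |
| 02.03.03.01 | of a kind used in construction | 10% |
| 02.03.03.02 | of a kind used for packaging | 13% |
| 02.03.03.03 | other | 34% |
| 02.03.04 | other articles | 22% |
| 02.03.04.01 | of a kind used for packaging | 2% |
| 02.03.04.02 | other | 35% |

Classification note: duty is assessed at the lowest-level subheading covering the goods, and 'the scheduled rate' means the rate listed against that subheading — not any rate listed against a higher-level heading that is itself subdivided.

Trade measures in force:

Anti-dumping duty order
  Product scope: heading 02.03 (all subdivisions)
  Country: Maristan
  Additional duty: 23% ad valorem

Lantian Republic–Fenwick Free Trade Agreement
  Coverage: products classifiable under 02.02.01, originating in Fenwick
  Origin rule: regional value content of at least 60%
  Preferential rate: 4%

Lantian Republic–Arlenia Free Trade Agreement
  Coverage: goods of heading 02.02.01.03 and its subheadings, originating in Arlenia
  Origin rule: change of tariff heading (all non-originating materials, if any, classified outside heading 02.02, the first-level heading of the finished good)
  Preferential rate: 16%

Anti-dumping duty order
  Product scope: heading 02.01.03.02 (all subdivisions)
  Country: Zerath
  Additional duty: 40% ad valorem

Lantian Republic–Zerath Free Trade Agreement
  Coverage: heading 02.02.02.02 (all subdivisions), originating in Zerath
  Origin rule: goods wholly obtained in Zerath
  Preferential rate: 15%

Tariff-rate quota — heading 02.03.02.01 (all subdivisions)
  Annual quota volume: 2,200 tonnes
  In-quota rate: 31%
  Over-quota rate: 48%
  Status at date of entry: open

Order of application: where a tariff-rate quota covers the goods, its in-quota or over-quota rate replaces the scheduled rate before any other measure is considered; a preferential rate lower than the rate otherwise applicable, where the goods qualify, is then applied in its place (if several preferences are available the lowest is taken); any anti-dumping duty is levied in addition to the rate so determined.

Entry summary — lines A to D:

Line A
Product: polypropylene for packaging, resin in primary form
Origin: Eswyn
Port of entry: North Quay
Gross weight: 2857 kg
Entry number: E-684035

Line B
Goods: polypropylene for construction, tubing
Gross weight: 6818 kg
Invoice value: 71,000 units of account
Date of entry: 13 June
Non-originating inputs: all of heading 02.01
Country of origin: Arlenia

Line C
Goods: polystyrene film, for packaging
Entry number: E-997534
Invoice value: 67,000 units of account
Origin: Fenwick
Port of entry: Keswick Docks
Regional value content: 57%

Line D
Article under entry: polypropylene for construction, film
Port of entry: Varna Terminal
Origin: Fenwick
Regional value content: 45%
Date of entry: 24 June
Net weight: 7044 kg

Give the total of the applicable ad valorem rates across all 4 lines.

Line A: polypropylene → 02.03; resin in primary form → 02.03.01; for packaging → 02.03.01.01. Scheduled 35%. No special measure applies. → 35%.
Line B: polypropylene → 02.03; tubing → 02.03.03; for construction → 02.03.03.01. Scheduled 10%. Arlenia agreement on 02.02.01.03: 02.03.03.01 not covered. → 10%.
Line C: polystyrene → 02.02; film → 02.02.01; for packaging → 02.02.01.02. Scheduled 23%. Fenwick agreement on 02.02.01: RVC < 60%. → 23%.
Line D: polypropylene → 02.03; film → 02.03.02; for construction → 02.03.02.02. Scheduled 24%. Fenwick agreement on 02.02.01: 02.03.02.02 not covered. → 24%.
Sum: 35% + 10% + 23% + 24% = 92%.

92%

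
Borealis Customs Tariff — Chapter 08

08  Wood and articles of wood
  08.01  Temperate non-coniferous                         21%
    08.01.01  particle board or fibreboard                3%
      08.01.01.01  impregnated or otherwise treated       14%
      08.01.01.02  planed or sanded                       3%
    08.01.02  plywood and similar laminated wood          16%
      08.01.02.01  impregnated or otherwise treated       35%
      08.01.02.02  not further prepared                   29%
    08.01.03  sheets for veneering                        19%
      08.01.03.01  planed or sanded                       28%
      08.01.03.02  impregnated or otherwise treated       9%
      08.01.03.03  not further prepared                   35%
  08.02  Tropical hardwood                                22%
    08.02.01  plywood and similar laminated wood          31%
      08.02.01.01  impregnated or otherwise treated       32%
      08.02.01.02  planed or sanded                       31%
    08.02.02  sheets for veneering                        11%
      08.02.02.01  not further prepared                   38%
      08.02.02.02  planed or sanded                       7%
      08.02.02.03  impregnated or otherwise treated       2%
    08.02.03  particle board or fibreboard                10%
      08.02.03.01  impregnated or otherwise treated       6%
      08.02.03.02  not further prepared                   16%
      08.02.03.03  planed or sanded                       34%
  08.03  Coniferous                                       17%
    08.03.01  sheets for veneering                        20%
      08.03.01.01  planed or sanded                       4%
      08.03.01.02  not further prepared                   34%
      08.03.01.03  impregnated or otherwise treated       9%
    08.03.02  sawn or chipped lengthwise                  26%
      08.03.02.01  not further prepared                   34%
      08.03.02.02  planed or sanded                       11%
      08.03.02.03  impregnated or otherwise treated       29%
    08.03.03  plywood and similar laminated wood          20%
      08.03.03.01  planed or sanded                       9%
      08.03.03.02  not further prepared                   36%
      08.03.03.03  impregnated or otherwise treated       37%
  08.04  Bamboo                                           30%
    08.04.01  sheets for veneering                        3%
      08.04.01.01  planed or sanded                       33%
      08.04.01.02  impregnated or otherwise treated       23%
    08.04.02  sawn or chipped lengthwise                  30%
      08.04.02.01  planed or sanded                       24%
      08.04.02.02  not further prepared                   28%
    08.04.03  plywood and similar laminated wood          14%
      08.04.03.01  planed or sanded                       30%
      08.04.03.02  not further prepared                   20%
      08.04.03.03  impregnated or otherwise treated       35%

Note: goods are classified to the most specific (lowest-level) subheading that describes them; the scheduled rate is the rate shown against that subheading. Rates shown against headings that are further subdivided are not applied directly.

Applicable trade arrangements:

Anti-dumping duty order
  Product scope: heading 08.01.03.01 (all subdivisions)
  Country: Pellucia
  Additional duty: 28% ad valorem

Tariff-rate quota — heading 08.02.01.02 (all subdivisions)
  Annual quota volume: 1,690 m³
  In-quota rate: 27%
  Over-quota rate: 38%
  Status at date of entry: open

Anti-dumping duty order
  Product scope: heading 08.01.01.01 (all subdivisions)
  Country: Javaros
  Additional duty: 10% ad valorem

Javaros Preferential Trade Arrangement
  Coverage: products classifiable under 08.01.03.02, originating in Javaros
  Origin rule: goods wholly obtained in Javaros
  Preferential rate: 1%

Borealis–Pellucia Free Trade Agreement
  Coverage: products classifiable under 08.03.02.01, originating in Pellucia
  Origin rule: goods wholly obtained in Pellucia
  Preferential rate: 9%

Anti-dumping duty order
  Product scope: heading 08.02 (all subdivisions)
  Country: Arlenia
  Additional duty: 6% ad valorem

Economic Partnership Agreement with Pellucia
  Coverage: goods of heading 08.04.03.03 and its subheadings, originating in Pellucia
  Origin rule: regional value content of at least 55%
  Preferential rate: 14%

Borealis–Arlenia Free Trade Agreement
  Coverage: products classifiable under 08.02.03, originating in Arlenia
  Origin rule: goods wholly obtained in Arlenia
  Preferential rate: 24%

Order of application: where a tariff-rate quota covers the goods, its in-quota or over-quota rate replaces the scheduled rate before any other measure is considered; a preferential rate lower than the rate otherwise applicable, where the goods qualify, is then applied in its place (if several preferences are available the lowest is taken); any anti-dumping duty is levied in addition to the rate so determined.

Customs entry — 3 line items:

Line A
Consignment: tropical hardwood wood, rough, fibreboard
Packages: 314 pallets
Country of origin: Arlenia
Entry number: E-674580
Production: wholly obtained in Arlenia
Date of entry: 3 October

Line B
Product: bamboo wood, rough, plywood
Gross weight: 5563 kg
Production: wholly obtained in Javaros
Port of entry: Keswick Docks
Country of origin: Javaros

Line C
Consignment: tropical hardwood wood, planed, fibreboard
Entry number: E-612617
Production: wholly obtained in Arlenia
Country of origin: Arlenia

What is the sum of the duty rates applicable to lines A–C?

Line A: tropical hardwood → 08.02; fibreboard → 08.02.03; rough → 08.02.03.02. Scheduled 16%. Arlenia agreement on 08.02.03: wholly obtained → 24% available; preference 24% not lower than 16% → no reduction; anti-dumping (Arlenia, 08.02): +6%; total 16% + 6% = 22%. → 22%.
Line B: bamboo → 08.04; plywood → 08.04.03; rough → 08.04.03.02. Scheduled 20%. Javaros agreement on 08.01.03.02: 08.04.03.02 not covered. → 20%.
Line C: tropical hardwood → 08.02; fibreboard → 08.02.03; planed → 08.02.03.03. Scheduled 34%. Arlenia agreement on 08.02.03: wholly obtained → 24% available; preferential 24%; anti-dumping (Arlenia, 08.02): +6%; total 24% + 6% = 30%. → 30%.
Sum: 22% + 20% + 30% = 72%.

72%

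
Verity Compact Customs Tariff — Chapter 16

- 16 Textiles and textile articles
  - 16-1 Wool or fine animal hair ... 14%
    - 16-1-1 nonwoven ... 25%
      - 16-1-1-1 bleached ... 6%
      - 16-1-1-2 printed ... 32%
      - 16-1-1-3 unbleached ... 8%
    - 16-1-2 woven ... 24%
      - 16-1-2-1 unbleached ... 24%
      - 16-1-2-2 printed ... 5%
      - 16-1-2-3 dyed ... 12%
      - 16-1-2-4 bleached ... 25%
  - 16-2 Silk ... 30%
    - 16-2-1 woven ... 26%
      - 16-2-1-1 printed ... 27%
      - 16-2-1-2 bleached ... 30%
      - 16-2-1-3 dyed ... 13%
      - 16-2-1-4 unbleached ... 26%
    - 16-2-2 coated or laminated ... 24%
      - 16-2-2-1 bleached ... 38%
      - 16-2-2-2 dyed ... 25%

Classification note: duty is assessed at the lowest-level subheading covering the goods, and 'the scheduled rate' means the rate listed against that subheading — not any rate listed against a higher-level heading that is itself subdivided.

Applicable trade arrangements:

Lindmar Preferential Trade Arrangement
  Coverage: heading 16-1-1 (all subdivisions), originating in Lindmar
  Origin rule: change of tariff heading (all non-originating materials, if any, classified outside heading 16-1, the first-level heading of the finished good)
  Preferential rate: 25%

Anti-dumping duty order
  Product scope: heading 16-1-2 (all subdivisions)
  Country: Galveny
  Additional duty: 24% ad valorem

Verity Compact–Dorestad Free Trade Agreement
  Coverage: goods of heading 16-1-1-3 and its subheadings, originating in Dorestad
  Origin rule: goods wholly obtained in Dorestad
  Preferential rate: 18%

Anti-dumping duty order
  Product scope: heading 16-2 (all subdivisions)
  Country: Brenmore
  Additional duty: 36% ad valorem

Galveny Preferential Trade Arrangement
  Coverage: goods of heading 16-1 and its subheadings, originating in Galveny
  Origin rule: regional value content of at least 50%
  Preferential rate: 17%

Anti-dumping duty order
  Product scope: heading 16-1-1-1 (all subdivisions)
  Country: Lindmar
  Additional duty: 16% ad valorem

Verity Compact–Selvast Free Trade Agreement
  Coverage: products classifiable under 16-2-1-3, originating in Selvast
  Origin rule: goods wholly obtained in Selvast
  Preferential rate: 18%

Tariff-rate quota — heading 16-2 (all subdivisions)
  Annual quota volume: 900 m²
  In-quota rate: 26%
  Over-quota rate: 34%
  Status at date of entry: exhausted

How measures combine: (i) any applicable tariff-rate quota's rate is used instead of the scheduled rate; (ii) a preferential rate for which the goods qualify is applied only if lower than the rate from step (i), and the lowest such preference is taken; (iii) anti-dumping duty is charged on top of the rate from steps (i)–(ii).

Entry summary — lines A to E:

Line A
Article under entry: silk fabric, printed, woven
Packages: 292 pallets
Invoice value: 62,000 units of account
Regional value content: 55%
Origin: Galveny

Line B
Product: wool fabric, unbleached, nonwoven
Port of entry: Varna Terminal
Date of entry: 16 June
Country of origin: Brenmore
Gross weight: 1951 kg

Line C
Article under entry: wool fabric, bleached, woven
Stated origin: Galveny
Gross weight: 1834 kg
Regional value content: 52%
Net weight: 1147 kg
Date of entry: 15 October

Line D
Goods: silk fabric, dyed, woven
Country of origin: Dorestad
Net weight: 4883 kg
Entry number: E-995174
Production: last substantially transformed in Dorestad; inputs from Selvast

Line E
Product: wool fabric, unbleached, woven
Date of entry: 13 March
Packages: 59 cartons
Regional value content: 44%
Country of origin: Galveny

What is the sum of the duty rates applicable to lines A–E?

Line A: silk → 16-2; woven → 16-2-1; printed → 16-2-1-1. Scheduled 27%. quota on 16-2 exhausted → over-quota 34%; Galveny agreement on 16-1: 16-2-1-1 not covered. → 34%.
Line B: wool → 16-1; nonwoven → 16-1-1; unbleached → 16-1-1-3. Scheduled 8%. No special measure applies. → 8%.
Line C: wool → 16-1; woven → 16-1-2; bleached → 16-1-2-4. Scheduled 25%. Galveny agreement on 16-1: RVC ≥ 50% → 17% available; preferential 17%; anti-dumping (Galveny, 16-1-2): +24%; total 17% + 24% = 41%. → 41%.
Line D: silk → 16-2; woven → 16-2-1; dyed → 16-2-1-3. Scheduled 13%. quota on 16-2 exhausted → over-quota 34%; Dorestad agreement on 16-1-1-3: 16-2-1-3 not covered. → 34%.
Line E: wool → 16-1; woven → 16-1-2; unbleached → 16-1-2-1. Scheduled 24%. Galveny agreement on 16-1: RVC < 50%; anti-dumping (Galveny, 16-1-2): +24%; total 24% + 24% = 48%. → 48%.
Sum: 34% + 8% + 41% + 34% + 48% = 165%.

165%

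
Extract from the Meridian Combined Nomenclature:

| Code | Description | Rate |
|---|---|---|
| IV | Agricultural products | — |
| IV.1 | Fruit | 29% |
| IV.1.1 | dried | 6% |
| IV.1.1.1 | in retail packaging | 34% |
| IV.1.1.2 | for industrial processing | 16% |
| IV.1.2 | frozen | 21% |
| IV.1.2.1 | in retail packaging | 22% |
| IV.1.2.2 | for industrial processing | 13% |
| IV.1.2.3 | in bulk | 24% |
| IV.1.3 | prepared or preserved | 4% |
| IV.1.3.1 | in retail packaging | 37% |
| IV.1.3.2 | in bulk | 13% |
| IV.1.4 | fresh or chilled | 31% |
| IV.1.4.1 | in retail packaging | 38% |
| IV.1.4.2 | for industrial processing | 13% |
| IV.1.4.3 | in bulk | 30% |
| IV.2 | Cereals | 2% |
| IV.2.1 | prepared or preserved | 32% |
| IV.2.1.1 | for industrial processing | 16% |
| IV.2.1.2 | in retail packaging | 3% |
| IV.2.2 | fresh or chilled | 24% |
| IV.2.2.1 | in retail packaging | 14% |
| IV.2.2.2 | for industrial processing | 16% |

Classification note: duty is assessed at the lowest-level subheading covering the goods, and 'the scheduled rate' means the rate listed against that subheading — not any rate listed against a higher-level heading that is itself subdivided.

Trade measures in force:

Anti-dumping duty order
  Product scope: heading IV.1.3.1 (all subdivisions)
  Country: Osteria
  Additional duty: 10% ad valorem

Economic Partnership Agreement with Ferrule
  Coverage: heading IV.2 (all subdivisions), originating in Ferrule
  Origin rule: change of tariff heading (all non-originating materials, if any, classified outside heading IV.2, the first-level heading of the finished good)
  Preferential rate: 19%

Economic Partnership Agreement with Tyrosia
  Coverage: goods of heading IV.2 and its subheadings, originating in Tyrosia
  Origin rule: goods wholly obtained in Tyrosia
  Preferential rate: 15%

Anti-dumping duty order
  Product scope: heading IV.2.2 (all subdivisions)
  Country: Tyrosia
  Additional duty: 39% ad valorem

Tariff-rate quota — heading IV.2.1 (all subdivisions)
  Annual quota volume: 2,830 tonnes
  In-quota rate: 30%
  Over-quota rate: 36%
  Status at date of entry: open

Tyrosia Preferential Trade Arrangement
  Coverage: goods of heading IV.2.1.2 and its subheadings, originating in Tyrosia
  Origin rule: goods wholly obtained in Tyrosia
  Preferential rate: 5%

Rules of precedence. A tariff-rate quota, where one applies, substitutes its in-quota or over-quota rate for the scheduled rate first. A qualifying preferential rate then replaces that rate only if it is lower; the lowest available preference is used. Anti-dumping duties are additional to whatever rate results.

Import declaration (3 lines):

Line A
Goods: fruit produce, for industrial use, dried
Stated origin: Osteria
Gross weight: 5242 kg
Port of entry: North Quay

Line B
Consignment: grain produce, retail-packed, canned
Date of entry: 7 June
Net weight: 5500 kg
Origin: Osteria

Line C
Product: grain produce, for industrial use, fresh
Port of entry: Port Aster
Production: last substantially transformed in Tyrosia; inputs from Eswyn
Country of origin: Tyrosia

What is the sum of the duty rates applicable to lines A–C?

Line A: fruit → IV.1; dried → IV.1.1; for industrial use → IV.1.1.2. Scheduled 16%. No special measure applies. → 16%.
Line B: grain → IV.2; canned → IV.2.1; retail-packed → IV.2.1.2. Scheduled 3%. quota on IV.2.1 open → in-quota 30%. → 30%.
Line C: grain → IV.2; fresh → IV.2.2; for industrial use → IV.2.2.2. Scheduled 16%. Tyrosia agreement on IV.2: not wholly obtained; Tyrosia agreement on IV.2.1.2: IV.2.2.2 not covered; anti-dumping (Tyrosia, IV.2.2): +39%; total 16% + 39% = 55%. → 55%.
Sum: 16% + 30% + 55% = 101%.

101%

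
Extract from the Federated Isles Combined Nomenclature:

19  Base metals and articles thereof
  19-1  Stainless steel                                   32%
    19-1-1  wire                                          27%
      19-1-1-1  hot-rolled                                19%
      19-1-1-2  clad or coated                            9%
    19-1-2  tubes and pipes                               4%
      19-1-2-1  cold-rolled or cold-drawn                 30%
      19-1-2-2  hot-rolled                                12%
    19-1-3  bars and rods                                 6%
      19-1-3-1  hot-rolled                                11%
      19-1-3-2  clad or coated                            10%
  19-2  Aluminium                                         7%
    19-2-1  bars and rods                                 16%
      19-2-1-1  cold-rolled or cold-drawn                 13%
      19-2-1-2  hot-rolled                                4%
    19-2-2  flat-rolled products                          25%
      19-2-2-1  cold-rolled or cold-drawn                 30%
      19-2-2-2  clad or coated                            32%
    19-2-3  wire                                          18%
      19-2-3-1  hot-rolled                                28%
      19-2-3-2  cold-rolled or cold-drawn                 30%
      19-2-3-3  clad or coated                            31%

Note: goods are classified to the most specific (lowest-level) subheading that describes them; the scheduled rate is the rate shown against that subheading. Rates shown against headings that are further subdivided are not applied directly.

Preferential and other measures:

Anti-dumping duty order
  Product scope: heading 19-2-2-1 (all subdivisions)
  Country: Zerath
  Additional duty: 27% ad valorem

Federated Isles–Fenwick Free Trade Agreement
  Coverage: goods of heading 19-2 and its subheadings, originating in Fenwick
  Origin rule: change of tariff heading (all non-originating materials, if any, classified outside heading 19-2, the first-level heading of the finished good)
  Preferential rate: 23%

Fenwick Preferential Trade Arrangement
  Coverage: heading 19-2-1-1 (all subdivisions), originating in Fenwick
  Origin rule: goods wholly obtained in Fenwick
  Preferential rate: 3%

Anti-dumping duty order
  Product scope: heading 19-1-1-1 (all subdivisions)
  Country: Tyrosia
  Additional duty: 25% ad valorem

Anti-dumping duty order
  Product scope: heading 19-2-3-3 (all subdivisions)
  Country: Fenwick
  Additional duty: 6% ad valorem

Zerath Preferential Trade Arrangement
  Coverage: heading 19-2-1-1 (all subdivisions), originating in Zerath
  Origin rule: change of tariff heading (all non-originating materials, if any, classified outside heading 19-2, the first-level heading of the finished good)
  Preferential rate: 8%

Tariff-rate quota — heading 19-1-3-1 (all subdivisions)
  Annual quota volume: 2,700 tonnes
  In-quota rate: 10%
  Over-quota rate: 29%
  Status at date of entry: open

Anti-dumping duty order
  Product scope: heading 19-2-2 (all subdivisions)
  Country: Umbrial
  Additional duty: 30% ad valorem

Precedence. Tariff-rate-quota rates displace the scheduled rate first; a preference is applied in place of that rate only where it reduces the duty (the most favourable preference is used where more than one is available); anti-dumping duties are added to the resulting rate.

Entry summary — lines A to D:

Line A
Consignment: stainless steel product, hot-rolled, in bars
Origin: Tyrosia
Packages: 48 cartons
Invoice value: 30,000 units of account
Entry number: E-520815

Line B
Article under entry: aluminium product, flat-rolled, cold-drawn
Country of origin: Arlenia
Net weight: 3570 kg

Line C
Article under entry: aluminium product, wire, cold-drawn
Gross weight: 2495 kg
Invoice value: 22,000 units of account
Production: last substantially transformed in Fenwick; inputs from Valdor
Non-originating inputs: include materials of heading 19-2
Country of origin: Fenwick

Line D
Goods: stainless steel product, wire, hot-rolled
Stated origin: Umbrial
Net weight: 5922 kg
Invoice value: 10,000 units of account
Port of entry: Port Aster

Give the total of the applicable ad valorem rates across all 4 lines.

89%

Line A: stainless steel → 19-1; in bars → 19-1-3; hot-rolled → 19-1-3-1. Scheduled 11%. quota on 19-1-3-1 open → in-quota 10%. → 10%.
Line B: aluminium → 19-2; flat-rolled → 19-2-2; cold-drawn → 19-2-2-1. Scheduled 30%. No special measure applies. → 30%.
Line C: aluminium → 19-2; wire → 19-2-3; cold-drawn → 19-2-3-2. Scheduled 30%. Fenwick agreement on 19-2: CTH not met; Fenwick agreement on 19-2-1-1: 19-2-3-2 not covered. → 30%.
Line D: stainless steel → 19-1; wire → 19-1-1; hot-rolled → 19-1-1-1. Scheduled 19%. No special measure applies. → 19%.
Sum: 10% + 30% + 30% + 19% = 89%.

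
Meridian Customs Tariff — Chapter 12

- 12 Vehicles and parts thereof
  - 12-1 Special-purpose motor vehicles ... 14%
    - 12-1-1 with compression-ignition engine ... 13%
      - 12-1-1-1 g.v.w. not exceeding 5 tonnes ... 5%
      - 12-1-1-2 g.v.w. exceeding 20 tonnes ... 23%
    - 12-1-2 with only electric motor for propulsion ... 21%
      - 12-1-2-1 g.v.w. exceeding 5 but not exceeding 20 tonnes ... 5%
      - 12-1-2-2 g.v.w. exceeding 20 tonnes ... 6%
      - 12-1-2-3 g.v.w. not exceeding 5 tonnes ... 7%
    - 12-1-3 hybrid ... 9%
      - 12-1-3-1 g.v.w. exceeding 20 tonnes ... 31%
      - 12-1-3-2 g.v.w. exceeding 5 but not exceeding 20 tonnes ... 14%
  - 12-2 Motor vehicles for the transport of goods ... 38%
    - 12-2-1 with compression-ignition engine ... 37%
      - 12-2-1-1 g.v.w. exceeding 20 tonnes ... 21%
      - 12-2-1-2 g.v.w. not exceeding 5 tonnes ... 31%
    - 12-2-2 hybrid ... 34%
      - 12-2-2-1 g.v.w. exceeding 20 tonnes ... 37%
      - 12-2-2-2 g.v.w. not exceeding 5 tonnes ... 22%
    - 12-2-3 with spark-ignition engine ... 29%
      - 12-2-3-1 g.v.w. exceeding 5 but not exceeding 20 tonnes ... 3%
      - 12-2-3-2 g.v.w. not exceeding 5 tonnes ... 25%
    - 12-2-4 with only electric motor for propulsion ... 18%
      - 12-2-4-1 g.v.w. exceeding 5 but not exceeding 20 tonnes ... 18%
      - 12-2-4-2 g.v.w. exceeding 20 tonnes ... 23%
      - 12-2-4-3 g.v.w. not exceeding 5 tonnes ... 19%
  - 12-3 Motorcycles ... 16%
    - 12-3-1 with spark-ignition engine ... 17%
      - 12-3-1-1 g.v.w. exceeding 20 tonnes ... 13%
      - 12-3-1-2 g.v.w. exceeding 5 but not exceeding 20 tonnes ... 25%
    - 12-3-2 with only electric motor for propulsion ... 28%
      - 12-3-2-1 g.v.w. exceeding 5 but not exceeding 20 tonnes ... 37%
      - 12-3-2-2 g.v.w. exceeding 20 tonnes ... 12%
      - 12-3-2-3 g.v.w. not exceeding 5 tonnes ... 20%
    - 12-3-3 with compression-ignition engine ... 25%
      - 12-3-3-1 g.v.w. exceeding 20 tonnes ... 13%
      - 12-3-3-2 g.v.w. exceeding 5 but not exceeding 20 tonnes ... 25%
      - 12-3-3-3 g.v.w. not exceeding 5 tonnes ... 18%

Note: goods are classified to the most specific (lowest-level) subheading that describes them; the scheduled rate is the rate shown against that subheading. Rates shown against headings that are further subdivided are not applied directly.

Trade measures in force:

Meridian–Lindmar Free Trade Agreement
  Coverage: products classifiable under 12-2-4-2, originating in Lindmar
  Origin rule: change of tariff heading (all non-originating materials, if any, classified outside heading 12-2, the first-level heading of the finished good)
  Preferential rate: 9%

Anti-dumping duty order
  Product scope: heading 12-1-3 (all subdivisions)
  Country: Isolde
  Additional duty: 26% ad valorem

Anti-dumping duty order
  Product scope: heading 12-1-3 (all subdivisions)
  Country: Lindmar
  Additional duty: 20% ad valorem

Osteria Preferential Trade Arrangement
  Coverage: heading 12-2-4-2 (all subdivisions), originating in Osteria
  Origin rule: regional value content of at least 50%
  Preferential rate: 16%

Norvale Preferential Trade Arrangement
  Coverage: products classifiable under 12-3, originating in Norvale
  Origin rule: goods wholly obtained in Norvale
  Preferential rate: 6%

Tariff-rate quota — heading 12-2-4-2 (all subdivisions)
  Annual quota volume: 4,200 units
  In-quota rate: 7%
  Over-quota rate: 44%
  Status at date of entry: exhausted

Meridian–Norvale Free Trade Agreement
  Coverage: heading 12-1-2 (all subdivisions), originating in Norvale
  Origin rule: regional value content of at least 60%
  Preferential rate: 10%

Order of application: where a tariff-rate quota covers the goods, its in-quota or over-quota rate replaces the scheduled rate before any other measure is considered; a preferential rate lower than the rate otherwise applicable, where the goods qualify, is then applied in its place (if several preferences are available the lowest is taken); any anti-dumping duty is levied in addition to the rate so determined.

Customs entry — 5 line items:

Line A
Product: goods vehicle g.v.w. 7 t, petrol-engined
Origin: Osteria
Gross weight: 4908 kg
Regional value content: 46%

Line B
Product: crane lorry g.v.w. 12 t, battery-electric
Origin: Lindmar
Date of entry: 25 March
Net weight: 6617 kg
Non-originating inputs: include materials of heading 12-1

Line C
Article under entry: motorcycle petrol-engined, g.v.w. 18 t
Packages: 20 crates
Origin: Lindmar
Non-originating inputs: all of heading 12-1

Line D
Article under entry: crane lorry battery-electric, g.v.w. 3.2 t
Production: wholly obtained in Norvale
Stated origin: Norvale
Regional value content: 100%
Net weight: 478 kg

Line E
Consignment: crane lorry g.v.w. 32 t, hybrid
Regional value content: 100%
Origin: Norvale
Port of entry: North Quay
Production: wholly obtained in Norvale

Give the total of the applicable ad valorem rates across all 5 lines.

Line A: goods vehicle → 12-2; petrol-engined → 12-2-3; g.v.w. 7 t → 12-2-3-1. Scheduled 3%. Osteria agreement on 12-2-4-2: 12-2-3-1 not covered. → 3%.
Line B: crane lorry → 12-1; battery-electric → 12-1-2; g.v.w. 12 t → 12-1-2-1. Scheduled 5%. Lindmar agreement on 12-2-4-2: 12-1-2-1 not covered. → 5%.
Line C: motorcycle → 12-3; petrol-engined → 12-3-1; g.v.w. 18 t → 12-3-1-2. Scheduled 25%. Lindmar agreement on 12-2-4-2: 12-3-1-2 not covered. → 25%.
Line D: crane lorry → 12-1; battery-electric → 12-1-2; g.v.w. 3.2 t → 12-1-2-3. Scheduled 7%. Norvale agreement on 12-3: 12-1-2-3 not covered; Norvale agreement on 12-1-2: RVC ≥ 60% → 10% available; preference 10% not lower than 7% → no reduction. → 7%.
Line E: crane lorry → 12-1; hybrid → 12-1-3; g.v.w. 32 t → 12-1-3-1. Scheduled 31%. Norvale agreement on 12-3: 12-1-3-1 not covered; Norvale agreement on 12-1-2: 12-1-3-1 not covered. → 31%.
Sum: 3% + 5% + 25% + 7% + 31% = 71%.

71%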